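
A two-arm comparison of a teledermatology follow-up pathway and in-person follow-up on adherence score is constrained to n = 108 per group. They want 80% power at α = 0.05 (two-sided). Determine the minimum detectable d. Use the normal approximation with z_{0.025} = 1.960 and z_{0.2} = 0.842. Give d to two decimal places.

d_min ≈ 0.38

For two independent groups of n = 108 each: d_min = (z_{α/2} + z_β)·√(2/n).
z-sum = 1.960 + 0.842 = 2.802.
d_min = 2.802 × √(2/108) = 2.802 × 0.1361 = 0.381.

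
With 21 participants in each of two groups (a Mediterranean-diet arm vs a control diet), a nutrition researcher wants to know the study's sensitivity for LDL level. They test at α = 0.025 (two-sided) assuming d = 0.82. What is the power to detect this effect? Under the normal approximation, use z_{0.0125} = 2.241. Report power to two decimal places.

power ≈ 0.66

For two equal groups, power = Φ(d·√(n/2) − z_{α/2}).
d·√(n/2) = 0.82 × √(21/2) = 0.82 × 3.240 = 2.657.
z_β = 2.657 − 2.241 = 0.416.
Power = Φ(0.416) = 0.661.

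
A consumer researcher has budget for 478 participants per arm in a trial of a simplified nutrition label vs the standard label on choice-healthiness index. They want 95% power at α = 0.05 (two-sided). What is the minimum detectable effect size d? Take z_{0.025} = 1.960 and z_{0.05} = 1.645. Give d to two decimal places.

d_min ≈ 0.23

For two independent groups of n = 478 each: d_min = (z_{α/2} + z_β)·√(2/n).
z-sum = 1.960 + 1.645 = 3.605.
d_min = 3.605 × √(2/478) = 3.605 × 0.0647 = 0.233.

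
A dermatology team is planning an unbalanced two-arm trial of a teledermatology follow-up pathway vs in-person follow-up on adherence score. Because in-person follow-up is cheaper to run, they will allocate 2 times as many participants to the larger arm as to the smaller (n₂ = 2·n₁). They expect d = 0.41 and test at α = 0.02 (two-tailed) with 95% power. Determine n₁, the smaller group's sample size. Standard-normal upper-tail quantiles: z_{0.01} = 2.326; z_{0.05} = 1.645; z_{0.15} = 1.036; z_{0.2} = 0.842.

With allocation ratio k = n₂/n₁ = 2, Var(x̄₁−x̄₂) = σ²(1/n₁ + 1/(k·n₁)) = σ²·(k+1)/(k·n₁).
So n₁ = (1 + 1/k)·((z_{α/2} + z_β)/d)² = 1.500 × (3.971/0.41)².
n₁ = 1.500 × 93.81 = 140.7.
Round up: n₁ = 141, giving n₂ = 2 × 141 = 282.

n₁ = 141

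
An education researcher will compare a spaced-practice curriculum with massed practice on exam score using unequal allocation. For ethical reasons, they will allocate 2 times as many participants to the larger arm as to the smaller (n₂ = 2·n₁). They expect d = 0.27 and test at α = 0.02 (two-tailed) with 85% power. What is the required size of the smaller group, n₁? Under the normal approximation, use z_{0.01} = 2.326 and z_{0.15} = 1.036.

With allocation ratio k = n₂/n₁ = 2, Var(x̄₁−x̄₂) = σ²(1/n₁ + 1/(k·n₁)) = σ²·(k+1)/(k·n₁).
So n₁ = (1 + 1/k)·((z_{α/2} + z_β)/d)² = 1.500 × (3.362/0.27)².
n₁ = 1.500 × 155.05 = 232.6.
Round up: n₁ = 233, giving n₂ = 2 × 233 = 466.

n₁ = 233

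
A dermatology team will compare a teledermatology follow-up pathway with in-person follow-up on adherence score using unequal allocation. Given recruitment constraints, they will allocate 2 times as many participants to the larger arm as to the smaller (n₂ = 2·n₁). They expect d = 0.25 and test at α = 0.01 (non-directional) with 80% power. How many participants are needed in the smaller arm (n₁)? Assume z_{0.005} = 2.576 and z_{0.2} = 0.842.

n₁ = 281

With allocation ratio k = n₂/n₁ = 2, Var(x̄₁−x̄₂) = σ²(1/n₁ + 1/(k·n₁)) = σ²·(k+1)/(k·n₁).
So n₁ = (1 + 1/k)·((z_{α/2} + z_β)/d)² = 1.500 × (3.418/0.25)².
n₁ = 1.500 × 186.92 = 280.4.
Round up: n₁ = 281, giving n₂ = 2 × 281 = 562.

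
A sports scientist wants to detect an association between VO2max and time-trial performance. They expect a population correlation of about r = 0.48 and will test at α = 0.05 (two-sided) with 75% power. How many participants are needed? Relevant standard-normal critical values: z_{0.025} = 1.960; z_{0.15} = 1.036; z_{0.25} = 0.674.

n = 29

Fisher's z: C = ½·ln((1+r)/(1−r)) = ½·ln(2.8462) = 0.5230.
n = ((z_{α/2} + z_β)/C)² + 3.
(1.960 + 0.674) / 0.5230 = 2.634 / 0.5230 = 5.036.
n = 5.036² + 3 = 25.36 + 3 = 28.4.
Round up.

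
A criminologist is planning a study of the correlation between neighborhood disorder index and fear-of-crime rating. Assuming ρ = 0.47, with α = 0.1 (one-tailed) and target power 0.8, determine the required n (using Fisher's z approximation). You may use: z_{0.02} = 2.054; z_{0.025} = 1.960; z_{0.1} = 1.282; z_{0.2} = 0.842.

Fisher's z: C = ½·ln((1+r)/(1−r)) = ½·ln(2.7736) = 0.5101.
n = ((z_{α} + z_β)/C)² + 3.
(1.282 + 0.842) / 0.5101 = 2.124 / 0.5101 = 4.164.
n = 4.164² + 3 = 17.34 + 3 = 20.3.
Round up.

n = 21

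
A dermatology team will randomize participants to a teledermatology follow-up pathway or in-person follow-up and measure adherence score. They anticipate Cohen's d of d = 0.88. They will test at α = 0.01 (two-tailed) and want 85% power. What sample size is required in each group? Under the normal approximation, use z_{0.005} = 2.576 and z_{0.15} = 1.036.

For two independent groups with equal n: n = 2·((z_{α/2} + z_β) / d)².
z_{α/2} + z_β = 2.576 + 1.036 = 3.612.
n = 2 × (3.612 / 0.88)² = 2 × 4.105² = 2 × 16.85 = 33.7.
Round up to the next whole participant.

n = 34 per group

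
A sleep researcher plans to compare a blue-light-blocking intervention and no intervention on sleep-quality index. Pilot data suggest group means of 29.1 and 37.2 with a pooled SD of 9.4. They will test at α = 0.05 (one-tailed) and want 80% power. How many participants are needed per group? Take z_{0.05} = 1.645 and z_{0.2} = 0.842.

n = 17 per group

Cohen's d = |M₁ − M₂| / SD_pooled = |29.1 − 37.2| / 9.4 = 8.1 / 9.4 = 0.862.
For two independent groups with equal n: n = 2·((z_{α} + z_β) / d)².
z_{α} + z_β = 1.645 + 0.842 = 2.487.
n = 2 × (2.487 / 0.862)² = 2 × 2.885² = 2 × 8.32 = 16.6.
Round up to the next whole participant.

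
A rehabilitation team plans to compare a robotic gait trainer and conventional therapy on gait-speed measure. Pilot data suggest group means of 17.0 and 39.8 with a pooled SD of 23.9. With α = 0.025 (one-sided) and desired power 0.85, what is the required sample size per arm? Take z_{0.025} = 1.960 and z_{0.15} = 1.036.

Cohen's d = |M₁ − M₂| / SD_pooled = |17.0 − 39.8| / 23.9 = 22.8 / 23.9 = 0.954.
For two independent groups with equal n: n = 2·((z_{α} + z_β) / d)².
z_{α} + z_β = 1.960 + 1.036 = 2.996.
n = 2 × (2.996 / 0.954)² = 2 × 3.140² = 2 × 9.86 = 19.7.
Round up to the next whole participant.

n = 20 per group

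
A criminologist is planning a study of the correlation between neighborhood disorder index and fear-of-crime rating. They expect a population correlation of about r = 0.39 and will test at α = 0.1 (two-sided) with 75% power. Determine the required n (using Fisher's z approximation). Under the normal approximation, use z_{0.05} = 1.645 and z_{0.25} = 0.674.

n = 35

Fisher's z: C = ½·ln((1+r)/(1−r)) = ½·ln(2.2787) = 0.4118.
n = ((z_{α/2} + z_β)/C)² + 3.
(1.645 + 0.674) / 0.4118 = 2.319 / 0.4118 = 5.631.
n = 5.631² + 3 = 31.71 + 3 = 34.7.
Round up.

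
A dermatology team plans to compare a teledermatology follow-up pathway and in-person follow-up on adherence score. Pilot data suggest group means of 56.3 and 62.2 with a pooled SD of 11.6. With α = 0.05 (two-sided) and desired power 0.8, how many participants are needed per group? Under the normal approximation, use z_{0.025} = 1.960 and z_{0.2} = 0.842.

Cohen's d = |M₁ − M₂| / SD_pooled = |56.3 − 62.2| / 11.6 = 5.9 / 11.6 = 0.509.
For two independent groups with equal n: n = 2·((z_{α/2} + z_β) / d)².
z_{α/2} + z_β = 1.960 + 0.842 = 2.802.
n = 2 × (2.802 / 0.509)² = 2 × 5.505² = 2 × 30.30 = 60.6.
Round up to the next whole participant.

n = 61 per group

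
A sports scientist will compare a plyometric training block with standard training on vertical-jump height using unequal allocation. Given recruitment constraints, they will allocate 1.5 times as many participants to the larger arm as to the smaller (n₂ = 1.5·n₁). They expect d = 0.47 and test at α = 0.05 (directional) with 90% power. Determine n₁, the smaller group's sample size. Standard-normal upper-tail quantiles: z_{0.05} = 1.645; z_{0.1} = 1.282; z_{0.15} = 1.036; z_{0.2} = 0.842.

With allocation ratio k = n₂/n₁ = 1.5, Var(x̄₁−x̄₂) = σ²(1/n₁ + 1/(k·n₁)) = σ²·(k+1)/(k·n₁).
So n₁ = (1 + 1/k)·((z_{α} + z_β)/d)² = 1.667 × (2.927/0.47)².
n₁ = 1.667 × 38.78 = 64.6.
Round up: n₁ = 65, giving n₂ = ⌈1.5 × 65⌉ = ⌈97.5⌉ = 98.

n₁ = 65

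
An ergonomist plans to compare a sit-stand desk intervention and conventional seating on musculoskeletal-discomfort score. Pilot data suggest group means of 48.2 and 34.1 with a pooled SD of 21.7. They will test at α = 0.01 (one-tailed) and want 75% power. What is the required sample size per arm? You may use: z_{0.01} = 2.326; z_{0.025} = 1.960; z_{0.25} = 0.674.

n = 43 per group

Cohen's d = |M₁ − M₂| / SD_pooled = |48.2 − 34.1| / 21.7 = 14.1 / 21.7 = 0.650.
For two independent groups with equal n: n = 2·((z_{α} + z_β) / d)².
z_{α} + z_β = 2.326 + 0.674 = 3.000.
n = 2 × (3.000 / 0.650)² = 2 × 4.615² = 2 × 21.30 = 42.6.
Round up to the next whole participant.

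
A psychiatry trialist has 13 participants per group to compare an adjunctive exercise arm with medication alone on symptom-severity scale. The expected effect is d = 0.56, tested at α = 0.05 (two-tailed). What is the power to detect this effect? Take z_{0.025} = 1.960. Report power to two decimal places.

For two equal groups, power = Φ(d·√(n/2) − z_{α/2}).
d·√(n/2) = 0.56 × √(13/2) = 0.56 × 2.550 = 1.428.
z_β = 1.428 − 1.960 = -0.532.
Power = Φ(-0.532) = 0.297.

power ≈ 0.30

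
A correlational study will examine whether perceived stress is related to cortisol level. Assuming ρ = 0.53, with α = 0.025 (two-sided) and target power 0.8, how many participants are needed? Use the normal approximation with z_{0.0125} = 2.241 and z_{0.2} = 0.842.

Fisher's z: C = ½·ln((1+r)/(1−r)) = ½·ln(3.2553) = 0.5901.
n = ((z_{α/2} + z_β)/C)² + 3.
(2.241 + 0.842) / 0.5901 = 3.083 / 0.5901 = 5.225.
n = 5.225² + 3 = 27.30 + 3 = 30.3.
Round up.

n = 31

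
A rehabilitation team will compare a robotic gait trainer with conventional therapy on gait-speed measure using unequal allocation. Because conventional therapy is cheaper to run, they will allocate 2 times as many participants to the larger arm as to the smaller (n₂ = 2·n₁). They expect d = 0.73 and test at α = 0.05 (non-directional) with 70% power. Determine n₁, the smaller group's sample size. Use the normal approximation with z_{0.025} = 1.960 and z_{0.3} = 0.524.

n₁ = 18

With allocation ratio k = n₂/n₁ = 2, Var(x̄₁−x̄₂) = σ²(1/n₁ + 1/(k·n₁)) = σ²·(k+1)/(k·n₁).
So n₁ = (1 + 1/k)·((z_{α/2} + z_β)/d)² = 1.500 × (2.484/0.73)².
n₁ = 1.500 × 11.58 = 17.4.
Round up: n₁ = 18, giving n₂ = 2 × 18 = 36.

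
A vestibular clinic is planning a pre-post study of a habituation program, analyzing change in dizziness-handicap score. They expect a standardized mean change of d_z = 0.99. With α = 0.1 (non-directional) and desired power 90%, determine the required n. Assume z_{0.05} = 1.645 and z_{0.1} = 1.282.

n = 9 pairs

For a paired (one-sample on differences) test: n = ((z_{α/2} + z_β) / d)².
z_{α/2} + z_β = 1.645 + 1.282 = 2.927.
n = (2.927 / 0.99)² = 2.957² = 8.74.
Round up.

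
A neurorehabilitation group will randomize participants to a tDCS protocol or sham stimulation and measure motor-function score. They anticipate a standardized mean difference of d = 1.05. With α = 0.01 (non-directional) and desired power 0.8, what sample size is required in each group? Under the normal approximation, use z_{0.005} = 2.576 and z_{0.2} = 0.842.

n = 22 per group

For two independent groups with equal n: n = 2·((z_{α/2} + z_β) / d)².
z_{α/2} + z_β = 2.576 + 0.842 = 3.418.
n = 2 × (3.418 / 1.05)² = 2 × 3.255² = 2 × 10.60 = 21.2.
Round up to the next whole participant.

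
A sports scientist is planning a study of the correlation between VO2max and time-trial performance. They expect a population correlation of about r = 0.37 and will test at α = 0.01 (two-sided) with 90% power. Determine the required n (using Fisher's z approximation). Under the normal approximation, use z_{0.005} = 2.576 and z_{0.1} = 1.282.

n = 102

Fisher's z: C = ½·ln((1+r)/(1−r)) = ½·ln(2.1746) = 0.3884.
n = ((z_{α/2} + z_β)/C)² + 3.
(2.576 + 1.282) / 0.3884 = 3.858 / 0.3884 = 9.933.
n = 9.933² + 3 = 98.67 + 3 = 101.7.
Round up.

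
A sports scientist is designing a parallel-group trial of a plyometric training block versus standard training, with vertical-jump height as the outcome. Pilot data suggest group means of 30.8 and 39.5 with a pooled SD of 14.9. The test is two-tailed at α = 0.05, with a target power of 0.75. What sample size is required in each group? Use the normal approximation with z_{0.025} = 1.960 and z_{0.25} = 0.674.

n = 41 per group

Cohen's d = |M₁ − M₂| / SD_pooled = |30.8 − 39.5| / 14.9 = 8.7 / 14.9 = 0.584.
For two independent groups with equal n: n = 2·((z_{α/2} + z_β) / d)².
z_{α/2} + z_β = 1.960 + 0.674 = 2.634.
n = 2 × (2.634 / 0.584)² = 2 × 4.510² = 2 × 20.34 = 40.7.
Round up to the next whole participant.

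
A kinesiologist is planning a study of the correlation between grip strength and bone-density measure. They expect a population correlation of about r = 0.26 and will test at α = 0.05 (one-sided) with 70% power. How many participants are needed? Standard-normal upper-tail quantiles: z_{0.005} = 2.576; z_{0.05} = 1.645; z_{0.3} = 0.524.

n = 70

Fisher's z: C = ½·ln((1+r)/(1−r)) = ½·ln(1.7027) = 0.2661.
n = ((z_{α} + z_β)/C)² + 3.
(1.645 + 0.524) / 0.2661 = 2.169 / 0.2661 = 8.151.
n = 8.151² + 3 = 66.44 + 3 = 69.4.
Round up.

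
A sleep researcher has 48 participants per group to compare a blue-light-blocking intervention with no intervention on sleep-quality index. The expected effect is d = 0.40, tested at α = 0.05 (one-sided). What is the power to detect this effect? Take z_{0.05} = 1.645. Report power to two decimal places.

power ≈ 0.62

For two equal groups, power = Φ(d·√(n/2) − z_{α}).
d·√(n/2) = 0.40 × √(48/2) = 0.40 × 4.899 = 1.960.
z_β = 1.960 − 1.645 = 0.315.
Power = Φ(0.315) = 0.623.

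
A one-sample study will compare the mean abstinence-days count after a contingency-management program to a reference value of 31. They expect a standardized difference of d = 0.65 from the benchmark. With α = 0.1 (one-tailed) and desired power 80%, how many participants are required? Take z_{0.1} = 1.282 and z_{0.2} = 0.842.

n = 11

For a one-sample test: n = ((z_{α} + z_β) / d)².
z_{α} + z_β = 1.282 + 0.842 = 2.124.
n = (2.124 / 0.65)² = 3.268² = 10.68.
Round up.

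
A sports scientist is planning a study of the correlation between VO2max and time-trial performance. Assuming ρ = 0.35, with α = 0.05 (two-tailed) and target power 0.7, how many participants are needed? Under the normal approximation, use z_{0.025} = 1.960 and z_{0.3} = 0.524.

Fisher's z: C = ½·ln((1+r)/(1−r)) = ½·ln(2.0769) = 0.3654.
n = ((z_{α/2} + z_β)/C)² + 3.
(1.960 + 0.524) / 0.3654 = 2.484 / 0.3654 = 6.798.
n = 6.798² + 3 = 46.21 + 3 = 49.2.
Round up.

n = 50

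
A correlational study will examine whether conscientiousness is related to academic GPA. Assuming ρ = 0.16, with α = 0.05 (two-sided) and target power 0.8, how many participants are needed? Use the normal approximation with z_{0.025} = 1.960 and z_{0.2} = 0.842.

Fisher's z: C = ½·ln((1+r)/(1−r)) = ½·ln(1.3810) = 0.1614.
n = ((z_{α/2} + z_β)/C)² + 3.
(1.960 + 0.842) / 0.1614 = 2.802 / 0.1614 = 17.361.
n = 17.361² + 3 = 301.39 + 3 = 304.4.
Round up.

n = 305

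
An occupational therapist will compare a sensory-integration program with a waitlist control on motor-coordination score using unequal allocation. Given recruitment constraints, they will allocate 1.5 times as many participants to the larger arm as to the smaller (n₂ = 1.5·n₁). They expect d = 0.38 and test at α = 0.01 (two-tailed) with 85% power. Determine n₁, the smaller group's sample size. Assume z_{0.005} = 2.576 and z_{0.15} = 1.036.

n₁ = 151

With allocation ratio k = n₂/n₁ = 1.5, Var(x̄₁−x̄₂) = σ²(1/n₁ + 1/(k·n₁)) = σ²·(k+1)/(k·n₁).
So n₁ = (1 + 1/k)·((z_{α/2} + z_β)/d)² = 1.667 × (3.612/0.38)².
n₁ = 1.667 × 90.35 = 150.6.
Round up: n₁ = 151, giving n₂ = ⌈1.5 × 151⌉ = ⌈226.5⌉ = 227.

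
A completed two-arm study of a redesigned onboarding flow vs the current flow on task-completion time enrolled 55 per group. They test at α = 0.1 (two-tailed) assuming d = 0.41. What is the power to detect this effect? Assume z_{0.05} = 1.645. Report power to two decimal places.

power ≈ 0.69

For two equal groups, power = Φ(d·√(n/2) − z_{α/2}).
d·√(n/2) = 0.41 × √(55/2) = 0.41 × 5.244 = 2.150.
z_β = 2.150 − 1.645 = 0.505.
Power = Φ(0.505) = 0.693.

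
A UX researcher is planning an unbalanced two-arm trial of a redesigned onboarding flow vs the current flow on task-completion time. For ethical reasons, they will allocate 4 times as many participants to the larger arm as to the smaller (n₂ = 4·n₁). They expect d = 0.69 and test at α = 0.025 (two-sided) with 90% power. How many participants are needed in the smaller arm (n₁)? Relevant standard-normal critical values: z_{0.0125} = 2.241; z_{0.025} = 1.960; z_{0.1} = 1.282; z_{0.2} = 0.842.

With allocation ratio k = n₂/n₁ = 4, Var(x̄₁−x̄₂) = σ²(1/n₁ + 1/(k·n₁)) = σ²·(k+1)/(k·n₁).
So n₁ = (1 + 1/k)·((z_{α/2} + z_β)/d)² = 1.250 × (3.523/0.69)².
n₁ = 1.250 × 26.07 = 32.6.
Round up: n₁ = 33, giving n₂ = 4 × 33 = 132.

n₁ = 33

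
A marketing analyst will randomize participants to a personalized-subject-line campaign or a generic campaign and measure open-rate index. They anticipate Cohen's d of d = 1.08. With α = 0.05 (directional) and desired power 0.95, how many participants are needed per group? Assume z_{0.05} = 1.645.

For two independent groups with equal n: n = 2·((z_{α} + z_β) / d)².
z_{α} + z_β = 1.645 + 1.645 = 3.290.
n = 2 × (3.290 / 1.08)² = 2 × 3.046² = 2 × 9.28 = 18.6.
Round up to the next whole participant.

n = 19 per group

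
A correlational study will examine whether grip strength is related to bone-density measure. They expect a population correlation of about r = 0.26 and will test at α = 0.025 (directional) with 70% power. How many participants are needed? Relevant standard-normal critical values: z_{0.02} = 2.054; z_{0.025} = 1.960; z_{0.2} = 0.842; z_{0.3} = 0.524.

Fisher's z: C = ½·ln((1+r)/(1−r)) = ½·ln(1.7027) = 0.2661.
n = ((z_{α} + z_β)/C)² + 3.
(1.960 + 0.524) / 0.2661 = 2.484 / 0.2661 = 9.335.
n = 9.335² + 3 = 87.14 + 3 = 90.1.
Round up.

n = 91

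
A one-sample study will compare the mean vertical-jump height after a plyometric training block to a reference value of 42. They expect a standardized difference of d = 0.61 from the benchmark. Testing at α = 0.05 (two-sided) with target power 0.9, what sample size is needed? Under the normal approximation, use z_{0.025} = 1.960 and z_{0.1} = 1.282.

For a one-sample test: n = ((z_{α/2} + z_β) / d)².
z_{α/2} + z_β = 1.960 + 1.282 = 3.242.
n = (3.242 / 0.61)² = 5.315² = 28.25.
Round up.

n = 29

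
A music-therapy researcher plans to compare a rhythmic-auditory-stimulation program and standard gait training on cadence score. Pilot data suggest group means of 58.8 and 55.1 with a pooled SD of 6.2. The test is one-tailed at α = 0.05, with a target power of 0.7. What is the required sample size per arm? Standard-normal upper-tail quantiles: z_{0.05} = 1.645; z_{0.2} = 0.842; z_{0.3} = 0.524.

n = 27 per group

Cohen's d = |M₁ − M₂| / SD_pooled = |58.8 − 55.1| / 6.2 = 3.7 / 6.2 = 0.597.
For two independent groups with equal n: n = 2·((z_{α} + z_β) / d)².
z_{α} + z_β = 1.645 + 0.524 = 2.169.
n = 2 × (2.169 / 0.597)² = 2 × 3.633² = 2 × 13.20 = 26.4.
Round up to the next whole participant.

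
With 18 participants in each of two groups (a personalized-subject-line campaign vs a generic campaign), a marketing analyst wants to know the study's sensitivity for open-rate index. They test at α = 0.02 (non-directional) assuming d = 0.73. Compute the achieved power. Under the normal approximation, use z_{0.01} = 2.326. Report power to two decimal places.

For two equal groups, power = Φ(d·√(n/2) − z_{α/2}).
d·√(n/2) = 0.73 × √(18/2) = 0.73 × 3.000 = 2.190.
z_β = 2.190 − 2.326 = -0.136.
Power = Φ(-0.136) = 0.446.

power ≈ 0.45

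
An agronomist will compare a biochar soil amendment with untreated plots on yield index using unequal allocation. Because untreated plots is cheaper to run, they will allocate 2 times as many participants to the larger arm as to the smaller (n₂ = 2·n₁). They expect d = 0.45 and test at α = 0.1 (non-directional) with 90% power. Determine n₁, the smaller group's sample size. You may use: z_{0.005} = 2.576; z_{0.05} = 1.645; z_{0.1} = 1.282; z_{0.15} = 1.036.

With allocation ratio k = n₂/n₁ = 2, Var(x̄₁−x̄₂) = σ²(1/n₁ + 1/(k·n₁)) = σ²·(k+1)/(k·n₁).
So n₁ = (1 + 1/k)·((z_{α/2} + z_β)/d)² = 1.500 × (2.927/0.45)².
n₁ = 1.500 × 42.31 = 63.5.
Round up: n₁ = 64, giving n₂ = 2 × 64 = 128.

n₁ = 64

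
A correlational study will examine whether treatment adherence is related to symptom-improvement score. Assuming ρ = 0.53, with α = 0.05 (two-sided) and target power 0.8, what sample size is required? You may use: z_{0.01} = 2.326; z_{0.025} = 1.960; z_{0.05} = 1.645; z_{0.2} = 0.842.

Fisher's z: C = ½·ln((1+r)/(1−r)) = ½·ln(3.2553) = 0.5901.
n = ((z_{α/2} + z_β)/C)² + 3.
(1.960 + 0.842) / 0.5901 = 2.802 / 0.5901 = 4.748.
n = 4.748² + 3 = 22.55 + 3 = 25.5.
Round up.

n = 26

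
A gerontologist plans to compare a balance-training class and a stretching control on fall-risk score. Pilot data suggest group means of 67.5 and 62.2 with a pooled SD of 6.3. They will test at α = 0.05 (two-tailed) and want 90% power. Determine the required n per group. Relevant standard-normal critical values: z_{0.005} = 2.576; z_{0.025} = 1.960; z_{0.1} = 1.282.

Cohen's d = |M₁ − M₂| / SD_pooled = |67.5 − 62.2| / 6.3 = 5.3 / 6.3 = 0.841.
For two independent groups with equal n: n = 2·((z_{α/2} + z_β) / d)².
z_{α/2} + z_β = 1.960 + 1.282 = 3.242.
n = 2 × (3.242 / 0.841)² = 2 × 3.855² = 2 × 14.86 = 29.7.
Round up to the next whole participant.

n = 30 per group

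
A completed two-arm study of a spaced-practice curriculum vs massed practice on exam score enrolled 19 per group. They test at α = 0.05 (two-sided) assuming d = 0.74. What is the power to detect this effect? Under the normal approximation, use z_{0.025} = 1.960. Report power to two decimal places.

For two equal groups, power = Φ(d·√(n/2) − z_{α/2}).
d·√(n/2) = 0.74 × √(19/2) = 0.74 × 3.082 = 2.281.
z_β = 2.281 − 1.960 = 0.321.
Power = Φ(0.321) = 0.626.

power ≈ 0.63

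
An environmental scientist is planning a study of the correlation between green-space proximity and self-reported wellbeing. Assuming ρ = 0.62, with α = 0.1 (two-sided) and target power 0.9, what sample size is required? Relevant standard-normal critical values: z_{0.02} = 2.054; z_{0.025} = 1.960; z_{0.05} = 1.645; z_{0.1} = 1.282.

n = 20

Fisher's z: C = ½·ln((1+r)/(1−r)) = ½·ln(4.2632) = 0.7250.
n = ((z_{α/2} + z_β)/C)² + 3.
(1.645 + 1.282) / 0.7250 = 2.927 / 0.7250 = 4.037.
n = 4.037² + 3 = 16.30 + 3 = 19.3.
Round up.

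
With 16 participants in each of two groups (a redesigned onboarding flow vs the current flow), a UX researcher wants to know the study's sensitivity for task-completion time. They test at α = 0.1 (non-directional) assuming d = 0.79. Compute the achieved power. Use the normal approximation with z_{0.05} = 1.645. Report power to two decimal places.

For two equal groups, power = Φ(d·√(n/2) − z_{α/2}).
d·√(n/2) = 0.79 × √(16/2) = 0.79 × 2.828 = 2.234.
z_β = 2.234 − 1.645 = 0.589.
Power = Φ(0.589) = 0.722.

power ≈ 0.72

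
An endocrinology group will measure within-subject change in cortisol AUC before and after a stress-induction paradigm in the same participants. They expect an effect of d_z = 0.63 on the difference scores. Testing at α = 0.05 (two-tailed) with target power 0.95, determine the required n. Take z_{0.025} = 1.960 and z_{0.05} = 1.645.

n = 33 pairs

For a paired (one-sample on differences) test: n = ((z_{α/2} + z_β) / d)².
z_{α/2} + z_β = 1.960 + 1.645 = 3.605.
n = (3.605 / 0.63)² = 5.722² = 32.74.
Round up.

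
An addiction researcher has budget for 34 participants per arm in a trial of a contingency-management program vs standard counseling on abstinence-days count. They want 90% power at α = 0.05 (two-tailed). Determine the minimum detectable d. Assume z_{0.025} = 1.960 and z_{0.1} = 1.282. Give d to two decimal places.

For two independent groups of n = 34 each: d_min = (z_{α/2} + z_β)·√(2/n).
z-sum = 1.960 + 1.282 = 3.242.
d_min = 3.242 × √(2/34) = 3.242 × 0.2425 = 0.786.

d_min ≈ 0.79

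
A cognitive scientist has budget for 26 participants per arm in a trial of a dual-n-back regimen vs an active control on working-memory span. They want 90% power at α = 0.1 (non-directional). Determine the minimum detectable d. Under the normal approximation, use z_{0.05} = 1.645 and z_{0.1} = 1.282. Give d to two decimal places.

d_min ≈ 0.81

For two independent groups of n = 26 each: d_min = (z_{α/2} + z_β)·√(2/n).
z-sum = 1.645 + 1.282 = 2.927.
d_min = 2.927 × √(2/26) = 2.927 × 0.2774 = 0.812.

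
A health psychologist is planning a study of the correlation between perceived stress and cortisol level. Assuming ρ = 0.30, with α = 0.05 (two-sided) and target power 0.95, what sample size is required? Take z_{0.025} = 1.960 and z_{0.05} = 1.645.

Fisher's z: C = ½·ln((1+r)/(1−r)) = ½·ln(1.8571) = 0.3095.
n = ((z_{α/2} + z_β)/C)² + 3.
(1.960 + 1.645) / 0.3095 = 3.605 / 0.3095 = 11.648.
n = 11.648² + 3 = 135.67 + 3 = 138.7.
Round up.

n = 139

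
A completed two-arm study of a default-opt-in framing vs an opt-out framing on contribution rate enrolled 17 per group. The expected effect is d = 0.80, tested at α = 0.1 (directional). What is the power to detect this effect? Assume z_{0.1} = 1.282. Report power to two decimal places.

For two equal groups, power = Φ(d·√(n/2) − z_{α}).
d·√(n/2) = 0.80 × √(17/2) = 0.80 × 2.915 = 2.332.
z_β = 2.332 − 1.282 = 1.050.
Power = Φ(1.050) = 0.853.

power ≈ 0.85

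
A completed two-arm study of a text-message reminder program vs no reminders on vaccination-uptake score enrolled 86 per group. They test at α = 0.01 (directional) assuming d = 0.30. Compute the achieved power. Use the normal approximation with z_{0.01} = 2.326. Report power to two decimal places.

power ≈ 0.36

For two equal groups, power = Φ(d·√(n/2) − z_{α}).
d·√(n/2) = 0.30 × √(86/2) = 0.30 × 6.557 = 1.967.
z_β = 1.967 − 2.326 = -0.359.
Power = Φ(-0.359) = 0.360.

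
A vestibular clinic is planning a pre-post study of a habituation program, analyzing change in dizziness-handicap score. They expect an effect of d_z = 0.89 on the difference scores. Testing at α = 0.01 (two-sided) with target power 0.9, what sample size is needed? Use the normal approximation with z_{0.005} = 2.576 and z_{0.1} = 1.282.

For a paired (one-sample on differences) test: n = ((z_{α/2} + z_β) / d)².
z_{α/2} + z_β = 2.576 + 1.282 = 3.858.
n = (3.858 / 0.89)² = 4.335² = 18.79.
Round up.

n = 19 pairs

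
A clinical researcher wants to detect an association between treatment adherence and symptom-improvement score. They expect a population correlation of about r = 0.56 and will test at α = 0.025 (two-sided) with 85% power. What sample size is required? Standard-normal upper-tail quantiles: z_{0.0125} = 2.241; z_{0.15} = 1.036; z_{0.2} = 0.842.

n = 30

Fisher's z: C = ½·ln((1+r)/(1−r)) = ½·ln(3.5455) = 0.6328.
n = ((z_{α/2} + z_β)/C)² + 3.
(2.241 + 1.036) / 0.6328 = 3.277 / 0.6328 = 5.179.
n = 5.179² + 3 = 26.82 + 3 = 29.8.
Round up.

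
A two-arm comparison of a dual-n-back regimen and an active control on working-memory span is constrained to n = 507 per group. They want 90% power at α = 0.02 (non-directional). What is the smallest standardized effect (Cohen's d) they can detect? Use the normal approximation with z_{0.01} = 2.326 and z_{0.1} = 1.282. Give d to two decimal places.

d_min ≈ 0.23

For two independent groups of n = 507 each: d_min = (z_{α/2} + z_β)·√(2/n).
z-sum = 2.326 + 1.282 = 3.608.
d_min = 3.608 × √(2/507) = 3.608 × 0.0628 = 0.227.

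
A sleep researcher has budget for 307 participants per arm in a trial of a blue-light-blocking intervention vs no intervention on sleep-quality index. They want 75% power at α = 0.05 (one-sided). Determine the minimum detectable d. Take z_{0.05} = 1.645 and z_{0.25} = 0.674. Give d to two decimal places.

For two independent groups of n = 307 each: d_min = (z_{α} + z_β)·√(2/n).
z-sum = 1.645 + 0.674 = 2.319.
d_min = 2.319 × √(2/307) = 2.319 × 0.0807 = 0.187.

d_min ≈ 0.19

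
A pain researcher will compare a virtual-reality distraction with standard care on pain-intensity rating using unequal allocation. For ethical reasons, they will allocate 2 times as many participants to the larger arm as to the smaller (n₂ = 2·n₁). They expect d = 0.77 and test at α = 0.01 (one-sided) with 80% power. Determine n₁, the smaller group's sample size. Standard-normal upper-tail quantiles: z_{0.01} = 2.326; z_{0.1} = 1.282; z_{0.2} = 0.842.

n₁ = 26

With allocation ratio k = n₂/n₁ = 2, Var(x̄₁−x̄₂) = σ²(1/n₁ + 1/(k·n₁)) = σ²·(k+1)/(k·n₁).
So n₁ = (1 + 1/k)·((z_{α} + z_β)/d)² = 1.500 × (3.168/0.77)².
n₁ = 1.500 × 16.93 = 25.4.
Round up: n₁ = 26, giving n₂ = 2 × 26 = 52.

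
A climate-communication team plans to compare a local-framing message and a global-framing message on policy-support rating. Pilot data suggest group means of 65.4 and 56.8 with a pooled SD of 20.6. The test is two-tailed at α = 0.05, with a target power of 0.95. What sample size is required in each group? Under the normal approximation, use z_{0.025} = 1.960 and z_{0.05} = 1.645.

Cohen's d = |M₁ − M₂| / SD_pooled = |65.4 − 56.8| / 20.6 = 8.6 / 20.6 = 0.417.
For two independent groups with equal n: n = 2·((z_{α/2} + z_β) / d)².
z_{α/2} + z_β = 1.960 + 1.645 = 3.605.
n = 2 × (3.605 / 0.417)² = 2 × 8.645² = 2 × 74.74 = 149.5.
Round up to the next whole participant.

n = 150 per group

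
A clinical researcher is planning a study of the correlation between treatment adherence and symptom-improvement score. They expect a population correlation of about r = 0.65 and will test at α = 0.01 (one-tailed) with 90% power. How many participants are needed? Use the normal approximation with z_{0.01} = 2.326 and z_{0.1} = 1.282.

n = 25

Fisher's z: C = ½·ln((1+r)/(1−r)) = ½·ln(4.7143) = 0.7753.
n = ((z_{α} + z_β)/C)² + 3.
(2.326 + 1.282) / 0.7753 = 3.608 / 0.7753 = 4.654.
n = 4.654² + 3 = 21.66 + 3 = 24.7.
Round up.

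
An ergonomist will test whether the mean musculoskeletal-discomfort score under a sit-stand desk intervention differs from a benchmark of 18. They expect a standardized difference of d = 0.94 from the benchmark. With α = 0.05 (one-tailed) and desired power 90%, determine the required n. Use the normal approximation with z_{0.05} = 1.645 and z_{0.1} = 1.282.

For a one-sample test: n = ((z_{α} + z_β) / d)².
z_{α} + z_β = 1.645 + 1.282 = 2.927.
n = (2.927 / 0.94)² = 3.114² = 9.70.
Round up.

n = 10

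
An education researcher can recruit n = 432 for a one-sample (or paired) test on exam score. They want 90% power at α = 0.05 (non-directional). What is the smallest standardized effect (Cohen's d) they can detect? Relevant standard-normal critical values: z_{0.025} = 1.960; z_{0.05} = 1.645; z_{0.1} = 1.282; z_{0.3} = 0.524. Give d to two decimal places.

d_min ≈ 0.16

For a single sample (or paired design) of n = 432: d_min = (z_{α/2} + z_β)/√n.
z-sum = 1.960 + 1.282 = 3.242.
d_min = 3.242 / √432 = 3.242 / 20.785 = 0.156.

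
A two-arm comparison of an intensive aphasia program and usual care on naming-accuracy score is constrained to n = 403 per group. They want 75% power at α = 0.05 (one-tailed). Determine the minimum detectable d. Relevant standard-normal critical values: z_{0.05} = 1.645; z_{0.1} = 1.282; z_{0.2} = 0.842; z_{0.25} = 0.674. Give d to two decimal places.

For two independent groups of n = 403 each: d_min = (z_{α} + z_β)·√(2/n).
z-sum = 1.645 + 0.674 = 2.319.
d_min = 2.319 × √(2/403) = 2.319 × 0.0704 = 0.163.

d_min ≈ 0.16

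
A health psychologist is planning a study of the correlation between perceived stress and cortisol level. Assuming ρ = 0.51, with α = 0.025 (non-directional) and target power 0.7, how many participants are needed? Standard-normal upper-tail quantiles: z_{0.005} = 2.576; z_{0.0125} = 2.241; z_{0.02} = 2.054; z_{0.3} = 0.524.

Fisher's z: C = ½·ln((1+r)/(1−r)) = ½·ln(3.0816) = 0.5627.
n = ((z_{α/2} + z_β)/C)² + 3.
(2.241 + 0.524) / 0.5627 = 2.765 / 0.5627 = 4.914.
n = 4.914² + 3 = 24.15 + 3 = 27.1.
Round up.

n = 28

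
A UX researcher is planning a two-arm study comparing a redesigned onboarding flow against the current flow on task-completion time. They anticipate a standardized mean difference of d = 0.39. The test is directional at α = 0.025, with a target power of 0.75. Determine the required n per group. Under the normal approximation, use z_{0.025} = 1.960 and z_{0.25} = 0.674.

For two independent groups with equal n: n = 2·((z_{α} + z_β) / d)².
z_{α} + z_β = 1.960 + 0.674 = 2.634.
n = 2 × (2.634 / 0.39)² = 2 × 6.754² = 2 × 45.61 = 91.2.
Round up to the next whole participant.

n = 92 per group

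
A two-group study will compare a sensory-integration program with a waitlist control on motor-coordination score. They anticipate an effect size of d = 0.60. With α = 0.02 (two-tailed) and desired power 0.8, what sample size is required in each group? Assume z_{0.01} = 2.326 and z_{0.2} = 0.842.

n = 56 per group

For two independent groups with equal n: n = 2·((z_{α/2} + z_β) / d)².
z_{α/2} + z_β = 2.326 + 0.842 = 3.168.
n = 2 × (3.168 / 0.60)² = 2 × 5.280² = 2 × 27.88 = 55.8.
Round up to the next whole participant.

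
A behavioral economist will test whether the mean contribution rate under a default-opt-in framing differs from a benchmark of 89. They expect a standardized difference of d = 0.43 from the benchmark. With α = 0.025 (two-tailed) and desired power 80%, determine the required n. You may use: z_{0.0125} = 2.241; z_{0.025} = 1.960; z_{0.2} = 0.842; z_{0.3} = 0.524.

n = 52

For a one-sample test: n = ((z_{α/2} + z_β) / d)².
z_{α/2} + z_β = 2.241 + 0.842 = 3.083.
n = (3.083 / 0.43)² = 7.170² = 51.41.
Round up.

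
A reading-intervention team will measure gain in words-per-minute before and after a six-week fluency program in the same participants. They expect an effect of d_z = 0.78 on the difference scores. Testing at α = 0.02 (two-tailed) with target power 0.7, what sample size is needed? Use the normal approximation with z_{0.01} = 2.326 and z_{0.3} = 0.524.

For a paired (one-sample on differences) test: n = ((z_{α/2} + z_β) / d)².
z_{α/2} + z_β = 2.326 + 0.524 = 2.850.
n = (2.850 / 0.78)² = 3.654² = 13.35.
Round up.

n = 14 pairs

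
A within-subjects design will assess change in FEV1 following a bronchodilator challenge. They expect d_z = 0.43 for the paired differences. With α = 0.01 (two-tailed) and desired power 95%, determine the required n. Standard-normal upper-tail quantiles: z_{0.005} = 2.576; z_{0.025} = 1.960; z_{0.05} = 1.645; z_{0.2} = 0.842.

For a paired (one-sample on differences) test: n = ((z_{α/2} + z_β) / d)².
z_{α/2} + z_β = 2.576 + 1.645 = 4.221.
n = (4.221 / 0.43)² = 9.816² = 96.36.
Round up.

n = 97 pairs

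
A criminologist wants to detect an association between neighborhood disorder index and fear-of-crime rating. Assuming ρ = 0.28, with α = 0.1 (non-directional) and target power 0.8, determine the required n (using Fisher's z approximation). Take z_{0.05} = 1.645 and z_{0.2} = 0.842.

Fisher's z: C = ½·ln((1+r)/(1−r)) = ½·ln(1.7778) = 0.2877.
n = ((z_{α/2} + z_β)/C)² + 3.
(1.645 + 0.842) / 0.2877 = 2.487 / 0.2877 = 8.644.
n = 8.644² + 3 = 74.73 + 3 = 77.7.
Round up.

n = 78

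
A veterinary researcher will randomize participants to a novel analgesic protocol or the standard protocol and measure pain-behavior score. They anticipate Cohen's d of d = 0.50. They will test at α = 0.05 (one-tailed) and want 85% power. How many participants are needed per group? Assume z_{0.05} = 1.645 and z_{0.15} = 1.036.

n = 58 per group

For two independent groups with equal n: n = 2·((z_{α} + z_β) / d)².
z_{α} + z_β = 1.645 + 1.036 = 2.681.
n = 2 × (2.681 / 0.50)² = 2 × 5.362² = 2 × 28.75 = 57.5.
Round up to the next whole participant.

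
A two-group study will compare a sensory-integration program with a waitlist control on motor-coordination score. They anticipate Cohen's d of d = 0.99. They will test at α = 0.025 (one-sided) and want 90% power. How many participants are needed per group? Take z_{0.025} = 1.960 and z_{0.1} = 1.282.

n = 22 per group

For two independent groups with equal n: n = 2·((z_{α} + z_β) / d)².
z_{α} + z_β = 1.960 + 1.282 = 3.242.
n = 2 × (3.242 / 0.99)² = 2 × 3.275² = 2 × 10.72 = 21.4.
Round up to the next whole participant.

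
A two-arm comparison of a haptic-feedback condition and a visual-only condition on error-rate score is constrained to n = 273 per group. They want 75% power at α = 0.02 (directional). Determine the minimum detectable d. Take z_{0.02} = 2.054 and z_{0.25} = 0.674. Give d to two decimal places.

For two independent groups of n = 273 each: d_min = (z_{α} + z_β)·√(2/n).
z-sum = 2.054 + 0.674 = 2.728.
d_min = 2.728 × √(2/273) = 2.728 × 0.0856 = 0.233.

d_min ≈ 0.23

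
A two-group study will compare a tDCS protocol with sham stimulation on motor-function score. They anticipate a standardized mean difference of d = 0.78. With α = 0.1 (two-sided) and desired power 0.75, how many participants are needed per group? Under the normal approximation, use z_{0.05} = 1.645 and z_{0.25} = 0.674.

For two independent groups with equal n: n = 2·((z_{α/2} + z_β) / d)².
z_{α/2} + z_β = 1.645 + 0.674 = 2.319.
n = 2 × (2.319 / 0.78)² = 2 × 2.973² = 2 × 8.84 = 17.7.
Round up to the next whole participant.

n = 18 per group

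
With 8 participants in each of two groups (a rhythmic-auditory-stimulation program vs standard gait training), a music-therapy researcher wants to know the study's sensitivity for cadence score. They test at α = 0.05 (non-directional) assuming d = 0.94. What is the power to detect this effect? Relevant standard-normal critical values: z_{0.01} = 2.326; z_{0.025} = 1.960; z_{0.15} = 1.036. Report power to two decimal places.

power ≈ 0.47

For two equal groups, power = Φ(d·√(n/2) − z_{α/2}).
d·√(n/2) = 0.94 × √(8/2) = 0.94 × 2.000 = 1.880.
z_β = 1.880 − 1.960 = -0.080.
Power = Φ(-0.080) = 0.468.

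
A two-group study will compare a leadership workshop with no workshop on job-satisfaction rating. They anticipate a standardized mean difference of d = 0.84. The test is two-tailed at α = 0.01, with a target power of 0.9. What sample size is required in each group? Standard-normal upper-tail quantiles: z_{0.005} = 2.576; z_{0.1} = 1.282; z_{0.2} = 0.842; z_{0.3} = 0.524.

For two independent groups with equal n: n = 2·((z_{α/2} + z_β) / d)².
z_{α/2} + z_β = 2.576 + 1.282 = 3.858.
n = 2 × (3.858 / 0.84)² = 2 × 4.593² = 2 × 21.09 = 42.2.
Round up to the next whole participant.

n = 43 per group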